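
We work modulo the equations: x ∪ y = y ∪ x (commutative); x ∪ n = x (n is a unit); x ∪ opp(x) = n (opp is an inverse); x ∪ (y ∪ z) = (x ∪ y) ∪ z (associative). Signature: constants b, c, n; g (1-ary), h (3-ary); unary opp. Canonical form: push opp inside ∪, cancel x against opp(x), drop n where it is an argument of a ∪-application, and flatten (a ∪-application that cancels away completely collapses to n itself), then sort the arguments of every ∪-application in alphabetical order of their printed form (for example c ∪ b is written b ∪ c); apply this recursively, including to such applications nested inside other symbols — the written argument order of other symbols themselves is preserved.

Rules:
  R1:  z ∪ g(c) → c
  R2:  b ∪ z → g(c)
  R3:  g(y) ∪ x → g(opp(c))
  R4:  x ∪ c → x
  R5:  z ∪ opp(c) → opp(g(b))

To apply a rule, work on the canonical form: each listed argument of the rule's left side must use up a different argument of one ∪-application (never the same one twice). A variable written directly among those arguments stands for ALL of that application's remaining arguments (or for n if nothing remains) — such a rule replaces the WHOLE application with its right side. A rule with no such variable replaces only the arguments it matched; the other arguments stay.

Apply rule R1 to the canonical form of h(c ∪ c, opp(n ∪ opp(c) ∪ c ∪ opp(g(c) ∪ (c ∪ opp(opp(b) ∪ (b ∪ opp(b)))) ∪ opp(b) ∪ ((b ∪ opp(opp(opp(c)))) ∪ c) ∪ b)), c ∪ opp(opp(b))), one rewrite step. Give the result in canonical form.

Answer: h(c ∪ c, c, b ∪ c)

Derivation:
Canonical form:  h(c ∪ c, b ∪ b ∪ c ∪ g(c), b ∪ c)
R1 matches:  uses g(c);  z := b ∪ b ∪ c
Every leftover argument binds to the variable; the entire application is replaced.
Giving:  h(c ∪ c, c, b ∪ c)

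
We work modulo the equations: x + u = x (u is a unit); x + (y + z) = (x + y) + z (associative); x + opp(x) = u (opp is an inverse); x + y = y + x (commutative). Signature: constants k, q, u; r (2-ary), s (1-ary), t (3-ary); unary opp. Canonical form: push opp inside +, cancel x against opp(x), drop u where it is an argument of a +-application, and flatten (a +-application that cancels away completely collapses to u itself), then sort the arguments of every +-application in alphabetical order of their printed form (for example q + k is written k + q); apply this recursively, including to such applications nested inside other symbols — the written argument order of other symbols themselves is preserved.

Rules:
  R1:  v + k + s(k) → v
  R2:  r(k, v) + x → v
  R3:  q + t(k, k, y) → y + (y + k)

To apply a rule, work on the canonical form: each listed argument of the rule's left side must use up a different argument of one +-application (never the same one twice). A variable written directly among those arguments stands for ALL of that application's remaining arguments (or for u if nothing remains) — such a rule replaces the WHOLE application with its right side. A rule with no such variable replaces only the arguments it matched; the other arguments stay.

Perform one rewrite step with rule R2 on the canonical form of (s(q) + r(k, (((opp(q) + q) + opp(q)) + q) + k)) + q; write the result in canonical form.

Canonical form:  q + r(k, k) + s(q)
Match R2:  consume r(k, k);  v := k, x := q + s(q)
Every leftover argument binds to the variable; the entire application is replaced.
Result:  k

Answer: k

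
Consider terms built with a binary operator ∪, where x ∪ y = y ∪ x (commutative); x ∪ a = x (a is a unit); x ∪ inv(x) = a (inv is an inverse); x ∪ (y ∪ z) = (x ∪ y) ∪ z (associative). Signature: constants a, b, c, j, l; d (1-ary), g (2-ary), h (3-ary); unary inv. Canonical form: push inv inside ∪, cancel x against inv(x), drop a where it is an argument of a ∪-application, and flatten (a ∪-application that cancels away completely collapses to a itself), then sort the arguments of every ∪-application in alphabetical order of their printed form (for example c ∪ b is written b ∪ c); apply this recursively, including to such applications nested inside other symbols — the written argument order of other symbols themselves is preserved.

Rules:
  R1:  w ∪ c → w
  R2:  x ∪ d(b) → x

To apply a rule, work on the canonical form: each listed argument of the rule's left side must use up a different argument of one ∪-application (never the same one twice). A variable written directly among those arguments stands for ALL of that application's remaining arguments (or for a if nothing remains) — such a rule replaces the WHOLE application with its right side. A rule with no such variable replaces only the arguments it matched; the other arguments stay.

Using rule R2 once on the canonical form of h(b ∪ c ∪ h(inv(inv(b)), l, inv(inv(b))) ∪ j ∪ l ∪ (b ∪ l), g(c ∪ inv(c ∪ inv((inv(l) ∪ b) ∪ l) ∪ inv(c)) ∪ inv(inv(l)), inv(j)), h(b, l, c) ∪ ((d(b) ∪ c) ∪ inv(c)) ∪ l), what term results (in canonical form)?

Canonical form:  h(b ∪ b ∪ c ∪ h(b, l, b) ∪ j ∪ l ∪ l, g(b ∪ c ∪ l, inv(j)), d(b) ∪ h(b, l, c) ∪ l)
Apply R2:  consuming d(b);  x := h(b, l, c) ∪ l
The variable takes the whole remainder — replace the entire application.
New term:  h(b ∪ b ∪ c ∪ h(b, l, b) ∪ j ∪ l ∪ l, g(b ∪ c ∪ l, inv(j)), h(b, l, c) ∪ l)

Answer: h(b ∪ b ∪ c ∪ h(b, l, b) ∪ j ∪ l ∪ l, g(b ∪ c ∪ l, inv(j)), h(b, l, c) ∪ l)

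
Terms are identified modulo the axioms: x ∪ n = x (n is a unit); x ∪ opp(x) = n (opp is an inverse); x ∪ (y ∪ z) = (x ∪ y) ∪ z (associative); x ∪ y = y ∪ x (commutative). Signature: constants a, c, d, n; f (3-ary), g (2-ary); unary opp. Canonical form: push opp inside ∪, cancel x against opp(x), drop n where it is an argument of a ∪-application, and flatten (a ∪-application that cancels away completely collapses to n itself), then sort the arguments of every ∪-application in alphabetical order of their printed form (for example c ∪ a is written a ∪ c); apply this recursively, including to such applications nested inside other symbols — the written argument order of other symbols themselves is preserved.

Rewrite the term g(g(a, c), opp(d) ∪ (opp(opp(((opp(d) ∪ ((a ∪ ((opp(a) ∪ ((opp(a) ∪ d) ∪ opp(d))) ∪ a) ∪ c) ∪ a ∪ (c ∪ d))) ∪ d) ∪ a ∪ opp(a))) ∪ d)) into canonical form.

Answer: g(g(a, c), a ∪ c ∪ c ∪ d)

Derivation:
Work inside:  opp(d) ∪ (opp(opp(((opp(d) ∪ ((a ∪ ((opp(a) ∪ ((opp(a) ∪ d) ∪ opp(d))) ∪ a) ∪ c) ∪ a ∪ (c ∪ d))) ∪ d) ∪ a ∪ opp(a))) ∪ d)
Push opp inside:  distribute opp over ∪ and collapse double opp
Collect terms:  d ∪ a ∪ c ∪ c
Sort arguments:  a ∪ c ∪ c ∪ d
Reassemble:  g(g(a, c), a ∪ c ∪ c ∪ d)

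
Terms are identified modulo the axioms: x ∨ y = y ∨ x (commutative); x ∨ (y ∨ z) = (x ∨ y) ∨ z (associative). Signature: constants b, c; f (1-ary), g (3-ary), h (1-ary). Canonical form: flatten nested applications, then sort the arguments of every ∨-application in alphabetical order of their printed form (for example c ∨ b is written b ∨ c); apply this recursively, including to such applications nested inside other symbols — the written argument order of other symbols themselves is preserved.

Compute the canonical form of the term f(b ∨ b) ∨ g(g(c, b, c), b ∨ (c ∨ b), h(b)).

Simplify inside:  g(g(c, b, c), b ∨ (c ∨ b), h(b))  →  g(g(c, b, c), b ∨ b ∨ c, h(b))
Sort:  f(b ∨ b) ∨ g(g(c, b, c), b ∨ b ∨ c, h(b))

Answer: f(b ∨ b) ∨ g(g(c, b, c), b ∨ b ∨ c, h(b))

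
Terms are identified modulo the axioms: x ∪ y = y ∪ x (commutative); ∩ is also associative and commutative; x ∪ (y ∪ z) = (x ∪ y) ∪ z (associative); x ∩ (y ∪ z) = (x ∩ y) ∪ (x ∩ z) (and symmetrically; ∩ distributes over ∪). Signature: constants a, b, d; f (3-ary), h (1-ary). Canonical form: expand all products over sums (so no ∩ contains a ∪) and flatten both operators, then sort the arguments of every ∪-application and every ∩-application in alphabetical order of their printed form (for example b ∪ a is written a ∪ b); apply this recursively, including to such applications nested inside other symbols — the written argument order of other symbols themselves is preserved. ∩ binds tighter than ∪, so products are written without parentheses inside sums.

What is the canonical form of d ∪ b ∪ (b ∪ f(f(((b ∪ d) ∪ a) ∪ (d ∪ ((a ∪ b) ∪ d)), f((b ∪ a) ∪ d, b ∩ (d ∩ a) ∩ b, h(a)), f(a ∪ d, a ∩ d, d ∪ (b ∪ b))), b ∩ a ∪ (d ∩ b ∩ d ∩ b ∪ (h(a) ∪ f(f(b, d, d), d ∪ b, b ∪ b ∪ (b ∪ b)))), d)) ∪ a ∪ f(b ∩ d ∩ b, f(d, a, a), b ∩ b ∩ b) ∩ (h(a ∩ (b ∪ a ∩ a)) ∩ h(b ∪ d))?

Answer: a ∪ b ∪ b ∪ d ∪ f(b ∩ b ∩ d, f(d, a, a), b ∩ b ∩ b) ∩ h(a ∩ a ∩ a ∪ a ∩ b) ∩ h(b ∪ d) ∪ f(f(a ∪ a ∪ b ∪ b ∪ d ∪ d ∪ d, f(a ∪ b ∪ d, a ∩ b ∩ b ∩ d, h(a)), f(a ∪ d, a ∩ d, b ∪ b ∪ d)), a ∩ b ∪ b ∩ b ∩ d ∩ d ∪ f(f(b, d, d), b ∪ d, b ∪ b ∪ b ∪ b) ∪ h(a), d)

Derivation:
Distribute:  d ∪ b ∪ b ∪ f(f(a ∪ a ∪ b ∪ b ∪ d ∪ d ∪ d, f(a ∪ b ∪ d, a ∩ b ∩ b ∩ d, h(a)), f(a ∪ d, a ∩ d, b ∪ b ∪ d)), a ∩ b ∪ b ∩ b ∩ d ∩ d ∪ f(f(b, d, d), b ∪ d, b ∪ b ∪ b ∪ b) ∪ h(a), d) ∪ a ∪ f(b ∩ b ∩ d, f(d, a, a), b ∩ b ∩ b) ∩ h(a ∩ a ∩ a ∪ a ∩ b) ∩ h(b ∪ d)
Order the arguments:  a ∪ b ∪ b ∪ d ∪ f(b ∩ b ∩ d, f(d, a, a), b ∩ b ∩ b) ∩ h(a ∩ a ∩ a ∪ a ∩ b) ∩ h(b ∪ d) ∪ f(f(a ∪ a ∪ b ∪ b ∪ d ∪ d ∪ d, f(a ∪ b ∪ d, a ∩ b ∩ b ∩ d, h(a)), f(a ∪ d, a ∩ d, b ∪ b ∪ d)), a ∩ b ∪ b ∩ b ∩ d ∩ d ∪ f(f(b, d, d), b ∪ d, b ∪ b ∪ b ∪ b) ∪ h(a), d)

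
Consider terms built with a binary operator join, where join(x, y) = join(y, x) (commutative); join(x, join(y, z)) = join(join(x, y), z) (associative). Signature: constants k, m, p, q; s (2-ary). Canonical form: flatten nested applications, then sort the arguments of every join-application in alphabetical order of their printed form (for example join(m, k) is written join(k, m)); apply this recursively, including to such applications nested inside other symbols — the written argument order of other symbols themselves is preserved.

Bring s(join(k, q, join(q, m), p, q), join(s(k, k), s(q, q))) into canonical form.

Focus inside:  join(k, q, join(q, m), p, q)
Merge nested applications:  join(k, q, q, m, p, q)
Sort:  join(k, m, p, q, q, q)
Reassemble:  s(join(k, m, p, q, q, q), join(s(k, k), s(q, q)))

Answer: s(join(k, m, p, q, q, q), join(s(k, k), s(q, q)))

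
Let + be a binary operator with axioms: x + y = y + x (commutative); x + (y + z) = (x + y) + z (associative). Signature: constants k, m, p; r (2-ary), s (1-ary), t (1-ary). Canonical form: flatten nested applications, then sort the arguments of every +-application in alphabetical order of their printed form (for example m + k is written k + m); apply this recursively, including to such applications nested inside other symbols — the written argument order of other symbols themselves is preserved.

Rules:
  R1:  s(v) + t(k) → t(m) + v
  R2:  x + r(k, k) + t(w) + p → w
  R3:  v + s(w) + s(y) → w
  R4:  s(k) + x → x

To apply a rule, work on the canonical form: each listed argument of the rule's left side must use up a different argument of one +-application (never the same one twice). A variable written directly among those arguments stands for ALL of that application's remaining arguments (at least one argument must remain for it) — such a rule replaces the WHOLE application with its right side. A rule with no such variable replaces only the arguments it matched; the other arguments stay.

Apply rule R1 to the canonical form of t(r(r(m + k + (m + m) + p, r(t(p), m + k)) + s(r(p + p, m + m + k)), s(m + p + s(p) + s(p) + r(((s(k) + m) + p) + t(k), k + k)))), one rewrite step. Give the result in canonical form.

Canonical form:  t(r(r(k + m + m + m + p, r(t(p), k + m)) + s(r(p + p, k + m + m)), s(m + p + r(m + p + s(k) + t(k), k + k) + s(p) + s(p))))
Match R1:  consume s(k), t(k);  v := k
Giving:  t(r(r(k + m + m + m + p, r(t(p), k + m)) + s(r(p + p, k + m + m)), s(m + p + r(k + m + p + t(m), k + k) + s(p) + s(p))))

Answer: t(r(r(k + m + m + m + p, r(t(p), k + m)) + s(r(p + p, k + m + m)), s(m + p + r(k + m + p + t(m), k + k) + s(p) + s(p))))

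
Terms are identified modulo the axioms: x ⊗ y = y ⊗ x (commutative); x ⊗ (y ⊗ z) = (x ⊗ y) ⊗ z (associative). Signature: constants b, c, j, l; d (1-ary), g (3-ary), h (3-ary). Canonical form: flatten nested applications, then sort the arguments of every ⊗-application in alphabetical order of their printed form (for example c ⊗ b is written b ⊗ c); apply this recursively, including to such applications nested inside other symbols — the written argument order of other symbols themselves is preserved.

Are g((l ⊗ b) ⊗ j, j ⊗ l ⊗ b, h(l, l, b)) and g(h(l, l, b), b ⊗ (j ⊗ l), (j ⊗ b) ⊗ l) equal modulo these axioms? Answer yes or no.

Answer: no — g(b ⊗ j ⊗ l, b ⊗ j ⊗ l, h(l, l, b)) vs g(h(l, l, b), b ⊗ j ⊗ l, b ⊗ j ⊗ l)

Derivation:
Left:  g((l ⊗ b) ⊗ j, j ⊗ l ⊗ b, h(l, l, b))
  Focus inside:  (l ⊗ b) ⊗ j
  Un-nest:  l ⊗ b ⊗ j
  Sort arguments:  b ⊗ j ⊗ l
  Reassemble:  g(b ⊗ j ⊗ l, b ⊗ j ⊗ l, h(l, l, b))
Right:  g(h(l, l, b), b ⊗ (j ⊗ l), (j ⊗ b) ⊗ l)
  Work inside:  (j ⊗ b) ⊗ l
  Un-nest:  j ⊗ b ⊗ l
  Sort:  b ⊗ j ⊗ l
  Put back:  g(h(l, l, b), b ⊗ j ⊗ l, b ⊗ j ⊗ l)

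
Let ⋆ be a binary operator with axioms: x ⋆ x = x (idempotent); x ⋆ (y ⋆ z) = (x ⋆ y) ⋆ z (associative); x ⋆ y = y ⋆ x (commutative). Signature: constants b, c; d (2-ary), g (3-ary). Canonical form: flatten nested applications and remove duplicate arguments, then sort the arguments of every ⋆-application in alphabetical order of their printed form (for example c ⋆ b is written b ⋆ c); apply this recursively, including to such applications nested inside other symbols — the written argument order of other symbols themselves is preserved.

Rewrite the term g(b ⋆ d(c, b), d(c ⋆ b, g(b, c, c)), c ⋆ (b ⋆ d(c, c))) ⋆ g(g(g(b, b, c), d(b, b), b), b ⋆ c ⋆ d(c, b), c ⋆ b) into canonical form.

Answer: g(b ⋆ d(c, b), d(b ⋆ c, g(b, c, c)), b ⋆ c ⋆ d(c, c)) ⋆ g(g(g(b, b, c), d(b, b), b), b ⋆ c ⋆ d(c, b), b ⋆ c)

Derivation:
Inside:  g(b ⋆ d(c, b), d(c ⋆ b, g(b, c, c)), c ⋆ (b ⋆ d(c, c)))  →  g(b ⋆ d(c, b), d(b ⋆ c, g(b, c, c)), b ⋆ c ⋆ d(c, c))
Inside:  g(g(g(b, b, c), d(b, b), b), b ⋆ c ⋆ d(c, b), c ⋆ b)  →  g(g(g(b, b, c), d(b, b), b), b ⋆ c ⋆ d(c, b), b ⋆ c)
Sort:  g(b ⋆ d(c, b), d(b ⋆ c, g(b, c, c)), b ⋆ c ⋆ d(c, c)) ⋆ g(g(g(b, b, c), d(b, b), b), b ⋆ c ⋆ d(c, b), b ⋆ c)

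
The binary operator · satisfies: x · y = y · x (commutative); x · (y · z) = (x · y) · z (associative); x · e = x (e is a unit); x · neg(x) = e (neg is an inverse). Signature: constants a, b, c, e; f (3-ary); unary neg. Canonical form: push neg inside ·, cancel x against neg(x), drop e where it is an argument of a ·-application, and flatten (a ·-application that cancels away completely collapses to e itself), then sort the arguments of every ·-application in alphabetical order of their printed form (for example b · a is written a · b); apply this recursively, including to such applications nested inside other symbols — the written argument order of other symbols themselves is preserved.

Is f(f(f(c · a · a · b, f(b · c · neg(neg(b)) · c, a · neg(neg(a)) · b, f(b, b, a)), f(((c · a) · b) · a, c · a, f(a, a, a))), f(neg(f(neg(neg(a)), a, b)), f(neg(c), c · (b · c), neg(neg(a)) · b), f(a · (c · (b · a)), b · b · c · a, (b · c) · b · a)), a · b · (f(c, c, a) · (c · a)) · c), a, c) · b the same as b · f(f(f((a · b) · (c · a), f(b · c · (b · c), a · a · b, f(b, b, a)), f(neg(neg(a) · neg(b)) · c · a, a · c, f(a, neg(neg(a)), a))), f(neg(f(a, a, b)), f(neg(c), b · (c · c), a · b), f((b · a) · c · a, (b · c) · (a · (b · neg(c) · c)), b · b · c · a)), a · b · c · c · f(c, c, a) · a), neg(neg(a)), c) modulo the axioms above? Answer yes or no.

Left:  f(f(f(c · a · a · b, f(b · c · neg(neg(b)) · c, a · neg(neg(a)) · b, f(b, b, a)), f(((c · a) · b) · a, c · a, f(a, a, a))), f(neg(f(neg(neg(a)), a, b)), f(neg(c), c · (b · c), neg(neg(a)) · b), f(a · (c · (b · a)), b · b · c · a, (b · c) · b · a)), a · b · (f(c, c, a) · (c · a)) · c), a, c) · b
  Push neg inside:  distribute neg over · and collapse double neg
  Combine occurrences:  f(f(f(a · a · b · c, f(b · b · c · c, a · a · b, f(b, b, a)), f(a · a · b · c, a · c, f(a, a, a))), f(neg(f(a, a, b)), f(neg(c), b · c · c, a · b), f(a · a · b · c, a · b · b · c, a · b · b · c)), a · a · b · c · c · f(c, c, a)), a, c) · b
  Order the arguments:  b · f(f(f(a · a · b · c, f(b · b · c · c, a · a · b, f(b, b, a)), f(a · a · b · c, a · c, f(a, a, a))), f(neg(f(a, a, b)), f(neg(c), b · c · c, a · b), f(a · a · b · c, a · b · b · c, a · b · b · c)), a · a · b · c · c · f(c, c, a)), a, c)
Right:  b · f(f(f((a · b) · (c · a), f(b · c · (b · c), a · a · b, f(b, b, a)), f(neg(neg(a) · neg(b)) · c · a, a · c, f(a, neg(neg(a)), a))), f(neg(f(a, a, b)), f(neg(c), b · (c · c), a · b), f((b · a) · c · a, (b · c) · (a · (b · neg(c) · c)), b · b · c · a)), a · b · c · c · f(c, c, a) · a), neg(neg(a)), c)
  Push neg inside:  distribute neg over · and collapse double neg
  Combine occurrences:  b · f(f(f(a · a · b · c, f(b · b · c · c, a · a · b, f(b, b, a)), f(a · a · b · c, a · c, f(a, a, a))), f(neg(f(a, a, b)), f(neg(c), b · c · c, a · b), f(a · a · b · c, a · b · b · c, a · b · b · c)), a · a · b · c · c · f(c, c, a)), a, c)

Answer: yes — both canonical forms are b · f(f(f(a · a · b · c, f(b · b · c · c, a · a · b, f(b, b, a)), f(a · a · b · c, a · c, f(a, a, a))), f(neg(f(a, a, b)), f(neg(c), b · c · c, a · b), f(a · a · b · c, a · b · b · c, a · b · b · c)), a · a · b · c · c · f(c, c, a)), a, c)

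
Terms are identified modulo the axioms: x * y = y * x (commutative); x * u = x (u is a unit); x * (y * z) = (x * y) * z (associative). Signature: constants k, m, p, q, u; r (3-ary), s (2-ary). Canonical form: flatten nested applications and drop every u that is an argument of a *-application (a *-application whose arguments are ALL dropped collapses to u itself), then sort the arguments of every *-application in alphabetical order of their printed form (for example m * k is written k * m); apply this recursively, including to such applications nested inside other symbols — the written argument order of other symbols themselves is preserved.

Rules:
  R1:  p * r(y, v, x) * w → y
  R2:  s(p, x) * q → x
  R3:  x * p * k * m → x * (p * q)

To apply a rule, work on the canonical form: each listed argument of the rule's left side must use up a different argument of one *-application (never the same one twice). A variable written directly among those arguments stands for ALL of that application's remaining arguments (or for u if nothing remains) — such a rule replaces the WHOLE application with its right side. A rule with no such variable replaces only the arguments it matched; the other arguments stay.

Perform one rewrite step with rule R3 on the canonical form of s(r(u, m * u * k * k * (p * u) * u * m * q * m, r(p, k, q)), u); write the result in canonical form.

Answer: s(r(u, k * m * m * p * q * q, r(p, k, q)), u)

Derivation:
Canonical form:  s(r(u, k * k * m * m * m * p * q, r(p, k, q)), u)
Match R3:  consume k, m, p;  x := k * m * m * q
The variable takes the whole remainder — replace the entire application.
Result:  s(r(u, k * m * m * p * q * q, r(p, k, q)), u)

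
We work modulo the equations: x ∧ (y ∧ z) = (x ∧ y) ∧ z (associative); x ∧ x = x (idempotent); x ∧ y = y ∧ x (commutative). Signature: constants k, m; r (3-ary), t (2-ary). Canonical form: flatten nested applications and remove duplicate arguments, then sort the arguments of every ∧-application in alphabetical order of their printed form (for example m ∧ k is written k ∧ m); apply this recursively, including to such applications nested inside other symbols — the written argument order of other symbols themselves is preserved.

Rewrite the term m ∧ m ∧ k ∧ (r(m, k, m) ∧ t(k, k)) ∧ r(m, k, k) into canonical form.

Un-nest:  m ∧ m ∧ k ∧ r(m, k, m) ∧ t(k, k) ∧ r(m, k, k)
Deduplicate:  drop duplicate m
Order the arguments:  k ∧ m ∧ r(m, k, k) ∧ r(m, k, m) ∧ t(k, k)

Answer: k ∧ m ∧ r(m, k, k) ∧ r(m, k, m) ∧ t(k, k)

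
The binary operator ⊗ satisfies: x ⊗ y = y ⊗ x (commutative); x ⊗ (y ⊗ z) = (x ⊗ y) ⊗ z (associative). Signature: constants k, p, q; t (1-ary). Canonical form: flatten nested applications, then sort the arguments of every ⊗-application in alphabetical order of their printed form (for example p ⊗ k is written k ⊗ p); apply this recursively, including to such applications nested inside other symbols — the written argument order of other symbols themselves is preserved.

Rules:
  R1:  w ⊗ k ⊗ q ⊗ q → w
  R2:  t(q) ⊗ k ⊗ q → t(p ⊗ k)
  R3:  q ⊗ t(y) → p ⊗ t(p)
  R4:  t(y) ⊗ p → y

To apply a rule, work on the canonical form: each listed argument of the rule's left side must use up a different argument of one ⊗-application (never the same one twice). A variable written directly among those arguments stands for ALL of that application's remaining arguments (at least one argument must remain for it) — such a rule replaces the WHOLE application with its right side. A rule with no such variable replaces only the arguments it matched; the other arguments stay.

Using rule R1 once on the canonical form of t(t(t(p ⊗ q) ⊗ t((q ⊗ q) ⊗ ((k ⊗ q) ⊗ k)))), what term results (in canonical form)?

Answer: t(t(t(k ⊗ q) ⊗ t(p ⊗ q)))

Derivation:
Canonical form:  t(t(t(k ⊗ k ⊗ q ⊗ q ⊗ q) ⊗ t(p ⊗ q)))
Apply R1:  consuming k, q, q;  w := k ⊗ q
The extension variable absorbs all remaining arguments, so the whole application is rewritten.
Giving:  t(t(t(k ⊗ q) ⊗ t(p ⊗ q)))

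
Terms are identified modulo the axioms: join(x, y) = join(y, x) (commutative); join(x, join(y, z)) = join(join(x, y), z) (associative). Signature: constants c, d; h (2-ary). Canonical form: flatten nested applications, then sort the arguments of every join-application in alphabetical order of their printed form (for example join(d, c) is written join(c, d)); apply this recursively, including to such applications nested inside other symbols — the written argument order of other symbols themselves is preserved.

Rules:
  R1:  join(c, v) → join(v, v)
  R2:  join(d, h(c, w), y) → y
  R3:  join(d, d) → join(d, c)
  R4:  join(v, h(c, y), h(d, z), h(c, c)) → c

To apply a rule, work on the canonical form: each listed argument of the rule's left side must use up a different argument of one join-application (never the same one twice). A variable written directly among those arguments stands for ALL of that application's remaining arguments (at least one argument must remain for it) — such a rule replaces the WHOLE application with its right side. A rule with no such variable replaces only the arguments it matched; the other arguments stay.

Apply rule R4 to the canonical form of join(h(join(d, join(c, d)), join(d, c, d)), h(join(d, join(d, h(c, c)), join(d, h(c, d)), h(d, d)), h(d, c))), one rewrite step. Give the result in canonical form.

Answer: join(h(c, h(d, c)), h(join(c, d, d), join(c, d, d)))

Derivation:
Canonical form:  join(h(join(c, d, d), join(c, d, d)), h(join(d, d, d, h(c, c), h(c, d), h(d, d)), h(d, c)))
Apply R4:  consuming h(c, c), h(c, d), h(d, d);  v := join(d, d, d), y := d, z := d
The variable takes the whole remainder — replace the entire application.
Result:  join(h(c, h(d, c)), h(join(c, d, d), join(c, d, d)))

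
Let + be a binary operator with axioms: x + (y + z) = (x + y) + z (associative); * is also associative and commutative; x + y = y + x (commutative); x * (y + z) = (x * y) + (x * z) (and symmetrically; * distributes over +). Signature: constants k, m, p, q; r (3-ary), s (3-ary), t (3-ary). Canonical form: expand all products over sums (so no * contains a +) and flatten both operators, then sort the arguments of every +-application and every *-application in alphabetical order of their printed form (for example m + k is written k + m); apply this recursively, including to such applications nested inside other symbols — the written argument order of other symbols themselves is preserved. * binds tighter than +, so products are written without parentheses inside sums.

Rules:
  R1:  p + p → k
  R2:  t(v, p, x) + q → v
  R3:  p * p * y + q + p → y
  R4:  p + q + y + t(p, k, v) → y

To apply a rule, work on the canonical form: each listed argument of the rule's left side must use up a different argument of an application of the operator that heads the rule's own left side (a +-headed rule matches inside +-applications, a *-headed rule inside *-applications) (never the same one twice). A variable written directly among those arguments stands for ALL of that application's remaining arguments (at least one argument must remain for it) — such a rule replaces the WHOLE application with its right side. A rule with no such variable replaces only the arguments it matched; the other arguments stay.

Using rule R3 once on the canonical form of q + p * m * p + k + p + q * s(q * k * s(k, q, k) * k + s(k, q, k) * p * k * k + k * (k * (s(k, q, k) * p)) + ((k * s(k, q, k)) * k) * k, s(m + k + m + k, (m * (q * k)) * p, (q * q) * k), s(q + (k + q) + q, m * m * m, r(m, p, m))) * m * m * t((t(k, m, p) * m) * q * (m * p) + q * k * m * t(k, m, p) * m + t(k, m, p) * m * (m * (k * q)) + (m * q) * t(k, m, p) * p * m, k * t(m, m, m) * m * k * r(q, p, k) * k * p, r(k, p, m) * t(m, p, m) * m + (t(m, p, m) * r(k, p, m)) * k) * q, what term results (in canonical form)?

Answer: k + m + m * m * q * q * s(k * k * k * s(k, q, k) + k * k * p * s(k, q, k) + k * k * p * s(k, q, k) + k * k * q * s(k, q, k), s(k + k + m + m, k * m * p * q, k * q * q), s(k + q + q + q, m * m * m, r(m, p, m))) * t(k * m * m * q * t(k, m, p) + k * m * m * q * t(k, m, p) + m * m * p * q * t(k, m, p) + m * m * p * q * t(k, m, p), k * k * k * m * p * r(q, p, k) * t(m, m, m), k * r(k, p, m) * t(m, p, m) + m * r(k, p, m) * t(m, p, m))

Derivation:
Canonical form:  k + m * m * q * q * s(k * k * k * s(k, q, k) + k * k * p * s(k, q, k) + k * k * p * s(k, q, k) + k * k * q * s(k, q, k), s(k + k + m + m, k * m * p * q, k * q * q), s(k + q + q + q, m * m * m, r(m, p, m))) * t(k * m * m * q * t(k, m, p) + k * m * m * q * t(k, m, p) + m * m * p * q * t(k, m, p) + m * m * p * q * t(k, m, p), k * k * k * m * p * r(q, p, k) * t(m, m, m), k * r(k, p, m) * t(m, p, m) + m * r(k, p, m) * t(m, p, m)) + m * p * p + p + q
R3 matches:  uses m * p * p, p, q;  y := m
Result:  k + m + m * m * q * q * s(k * k * k * s(k, q, k) + k * k * p * s(k, q, k) + k * k * p * s(k, q, k) + k * k * q * s(k, q, k), s(k + k + m + m, k * m * p * q, k * q * q), s(k + q + q + q, m * m * m, r(m, p, m))) * t(k * m * m * q * t(k, m, p) + k * m * m * q * t(k, m, p) + m * m * p * q * t(k, m, p) + m * m * p * q * t(k, m, p), k * k * k * m * p * r(q, p, k) * t(m, m, m), k * r(k, p, m) * t(m, p, m) + m * r(k, p, m) * t(m, p, m))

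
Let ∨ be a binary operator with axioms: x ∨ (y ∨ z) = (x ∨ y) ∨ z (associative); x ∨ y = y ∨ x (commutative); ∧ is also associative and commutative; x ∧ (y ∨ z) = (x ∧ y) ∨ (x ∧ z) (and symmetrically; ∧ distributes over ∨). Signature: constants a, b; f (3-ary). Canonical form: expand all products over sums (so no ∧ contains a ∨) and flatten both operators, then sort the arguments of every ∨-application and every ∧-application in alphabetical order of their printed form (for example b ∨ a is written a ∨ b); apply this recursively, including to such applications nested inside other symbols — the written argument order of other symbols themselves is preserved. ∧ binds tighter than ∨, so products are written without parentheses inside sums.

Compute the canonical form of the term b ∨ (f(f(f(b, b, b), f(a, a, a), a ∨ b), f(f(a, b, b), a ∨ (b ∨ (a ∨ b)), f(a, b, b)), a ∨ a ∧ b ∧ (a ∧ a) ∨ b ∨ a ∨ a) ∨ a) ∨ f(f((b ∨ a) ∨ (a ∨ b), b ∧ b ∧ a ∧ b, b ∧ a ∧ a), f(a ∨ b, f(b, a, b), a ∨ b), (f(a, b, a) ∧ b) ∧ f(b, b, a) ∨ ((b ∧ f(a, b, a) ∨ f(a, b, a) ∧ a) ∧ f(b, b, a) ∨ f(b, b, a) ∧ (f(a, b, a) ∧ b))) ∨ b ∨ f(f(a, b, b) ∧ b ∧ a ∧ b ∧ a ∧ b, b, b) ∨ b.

Distribute:  b ∨ f(f(f(b, b, b), f(a, a, a), a ∨ b), f(f(a, b, b), a ∨ a ∨ b ∨ b, f(a, b, b)), a ∨ a ∨ a ∨ a ∧ a ∧ a ∧ b ∨ b) ∨ a ∨ f(f(a ∨ a ∨ b ∨ b, a ∧ b ∧ b ∧ b, a ∧ a ∧ b), f(a ∨ b, f(b, a, b), a ∨ b), a ∧ f(a, b, a) ∧ f(b, b, a) ∨ b ∧ f(a, b, a) ∧ f(b, b, a) ∨ b ∧ f(a, b, a) ∧ f(b, b, a) ∨ b ∧ f(a, b, a) ∧ f(b, b, a)) ∨ b ∨ f(a ∧ a ∧ b ∧ b ∧ b ∧ f(a, b, b), b, b) ∨ b
Order the arguments:  a ∨ b ∨ b ∨ b ∨ f(a ∧ a ∧ b ∧ b ∧ b ∧ f(a, b, b), b, b) ∨ f(f(a ∨ a ∨ b ∨ b, a ∧ b ∧ b ∧ b, a ∧ a ∧ b), f(a ∨ b, f(b, a, b), a ∨ b), a ∧ f(a, b, a) ∧ f(b, b, a) ∨ b ∧ f(a, b, a) ∧ f(b, b, a) ∨ b ∧ f(a, b, a) ∧ f(b, b, a) ∨ b ∧ f(a, b, a) ∧ f(b, b, a)) ∨ f(f(f(b, b, b), f(a, a, a), a ∨ b), f(f(a, b, b), a ∨ a ∨ b ∨ b, f(a, b, b)), a ∨ a ∨ a ∨ a ∧ a ∧ a ∧ b ∨ b)

Answer: a ∨ b ∨ b ∨ b ∨ f(a ∧ a ∧ b ∧ b ∧ b ∧ f(a, b, b), b, b) ∨ f(f(a ∨ a ∨ b ∨ b, a ∧ b ∧ b ∧ b, a ∧ a ∧ b), f(a ∨ b, f(b, a, b), a ∨ b), a ∧ f(a, b, a) ∧ f(b, b, a) ∨ b ∧ f(a, b, a) ∧ f(b, b, a) ∨ b ∧ f(a, b, a) ∧ f(b, b, a) ∨ b ∧ f(a, b, a) ∧ f(b, b, a)) ∨ f(f(f(b, b, b), f(a, a, a), a ∨ b), f(f(a, b, b), a ∨ a ∨ b ∨ b, f(a, b, b)), a ∨ a ∨ a ∨ a ∧ a ∧ a ∧ b ∨ b)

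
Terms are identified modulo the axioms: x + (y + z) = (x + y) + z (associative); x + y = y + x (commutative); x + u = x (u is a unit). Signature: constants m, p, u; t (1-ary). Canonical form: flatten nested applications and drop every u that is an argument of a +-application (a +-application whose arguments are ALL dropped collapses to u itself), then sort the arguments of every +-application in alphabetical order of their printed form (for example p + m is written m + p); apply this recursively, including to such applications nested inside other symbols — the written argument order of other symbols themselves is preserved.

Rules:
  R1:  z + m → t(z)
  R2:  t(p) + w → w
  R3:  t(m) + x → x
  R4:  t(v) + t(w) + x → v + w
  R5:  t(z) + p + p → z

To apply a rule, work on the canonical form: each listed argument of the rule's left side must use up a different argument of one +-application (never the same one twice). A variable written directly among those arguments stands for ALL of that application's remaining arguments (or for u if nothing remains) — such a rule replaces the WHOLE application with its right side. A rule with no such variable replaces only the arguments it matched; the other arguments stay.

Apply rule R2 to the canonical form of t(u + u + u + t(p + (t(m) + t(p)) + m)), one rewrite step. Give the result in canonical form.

Canonical form:  t(t(m + p + t(m) + t(p)))
Match R2:  consume t(p);  w := m + p + t(m)
The variable takes the whole remainder — replace the entire application.
Result:  t(t(m + p + t(m)))

Answer: t(t(m + p + t(m)))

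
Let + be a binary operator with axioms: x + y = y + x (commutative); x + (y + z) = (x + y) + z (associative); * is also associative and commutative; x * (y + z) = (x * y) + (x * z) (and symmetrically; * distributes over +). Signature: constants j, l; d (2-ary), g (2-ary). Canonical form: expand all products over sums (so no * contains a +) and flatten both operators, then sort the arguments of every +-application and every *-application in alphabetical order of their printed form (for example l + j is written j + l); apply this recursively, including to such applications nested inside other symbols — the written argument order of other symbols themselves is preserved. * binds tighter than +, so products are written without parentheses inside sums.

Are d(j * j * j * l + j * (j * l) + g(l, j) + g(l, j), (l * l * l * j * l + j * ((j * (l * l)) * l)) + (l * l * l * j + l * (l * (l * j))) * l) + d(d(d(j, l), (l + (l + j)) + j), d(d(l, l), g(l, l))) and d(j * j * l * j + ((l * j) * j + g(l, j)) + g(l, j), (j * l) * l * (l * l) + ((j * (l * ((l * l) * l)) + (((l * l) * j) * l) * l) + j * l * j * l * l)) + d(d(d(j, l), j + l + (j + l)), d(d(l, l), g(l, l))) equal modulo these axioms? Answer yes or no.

Left:  d(j * j * j * l + j * (j * l) + g(l, j) + g(l, j), (l * l * l * j * l + j * ((j * (l * l)) * l)) + (l * l * l * j + l * (l * (l * j))) * l) + d(d(d(j, l), (l + (l + j)) + j), d(d(l, l), g(l, l)))
  Expand products over sums:  d(g(l, j) + g(l, j) + j * j * j * l + j * j * l, j * j * l * l * l + j * l * l * l * l + j * l * l * l * l + j * l * l * l * l) + d(d(d(j, l), j + j + l + l), d(d(l, l), g(l, l)))
  Sort:  d(d(d(j, l), j + j + l + l), d(d(l, l), g(l, l))) + d(g(l, j) + g(l, j) + j * j * j * l + j * j * l, j * j * l * l * l + j * l * l * l * l + j * l * l * l * l + j * l * l * l * l)
Right:  d(j * j * l * j + ((l * j) * j + g(l, j)) + g(l, j), (j * l) * l * (l * l) + ((j * (l * ((l * l) * l)) + (((l * l) * j) * l) * l) + j * l * j * l * l)) + d(d(d(j, l), j + l + (j + l)), d(d(l, l), g(l, l)))
  Un-nest:  d(g(l, j) + g(l, j) + j * j * j * l + j * j * l, j * j * l * l * l + j * l * l * l * l + j * l * l * l * l + j * l * l * l * l) + d(d(d(j, l), j + j + l + l), d(d(l, l), g(l, l)))
  Sort:  d(d(d(j, l), j + j + l + l), d(d(l, l), g(l, l))) + d(g(l, j) + g(l, j) + j * j * j * l + j * j * l, j * j * l * l * l + j * l * l * l * l + j * l * l * l * l + j * l * l * l * l)

Answer: yes — both canonical forms are d(d(d(j, l), j + j + l + l), d(d(l, l), g(l, l))) + d(g(l, j) + g(l, j) + j * j * j * l + j * j * l, j * j * l * l * l + j * l * l * l * l + j * l * l * l * l + j * l * l * l * l)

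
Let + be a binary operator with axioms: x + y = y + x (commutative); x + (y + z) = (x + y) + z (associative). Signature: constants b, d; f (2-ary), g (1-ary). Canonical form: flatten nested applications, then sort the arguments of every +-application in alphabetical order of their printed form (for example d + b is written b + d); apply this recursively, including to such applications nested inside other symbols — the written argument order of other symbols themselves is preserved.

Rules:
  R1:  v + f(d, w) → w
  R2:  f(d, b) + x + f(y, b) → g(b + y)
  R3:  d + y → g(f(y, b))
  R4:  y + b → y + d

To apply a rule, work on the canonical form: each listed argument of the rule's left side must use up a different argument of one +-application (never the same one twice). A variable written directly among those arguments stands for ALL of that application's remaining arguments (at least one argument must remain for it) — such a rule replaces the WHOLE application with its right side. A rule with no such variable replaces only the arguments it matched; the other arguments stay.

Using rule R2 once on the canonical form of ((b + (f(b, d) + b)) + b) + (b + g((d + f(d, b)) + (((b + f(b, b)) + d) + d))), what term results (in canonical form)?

Answer: b + b + b + b + f(b, d) + g(g(b + b))

Derivation:
Canonical form:  b + b + b + b + f(b, d) + g(b + d + d + d + f(b, b) + f(d, b))
Apply R2:  consuming f(b, b), f(d, b);  x := b + d + d + d, y := b
The variable takes the whole remainder — replace the entire application.
Result:  b + b + b + b + f(b, d) + g(g(b + b))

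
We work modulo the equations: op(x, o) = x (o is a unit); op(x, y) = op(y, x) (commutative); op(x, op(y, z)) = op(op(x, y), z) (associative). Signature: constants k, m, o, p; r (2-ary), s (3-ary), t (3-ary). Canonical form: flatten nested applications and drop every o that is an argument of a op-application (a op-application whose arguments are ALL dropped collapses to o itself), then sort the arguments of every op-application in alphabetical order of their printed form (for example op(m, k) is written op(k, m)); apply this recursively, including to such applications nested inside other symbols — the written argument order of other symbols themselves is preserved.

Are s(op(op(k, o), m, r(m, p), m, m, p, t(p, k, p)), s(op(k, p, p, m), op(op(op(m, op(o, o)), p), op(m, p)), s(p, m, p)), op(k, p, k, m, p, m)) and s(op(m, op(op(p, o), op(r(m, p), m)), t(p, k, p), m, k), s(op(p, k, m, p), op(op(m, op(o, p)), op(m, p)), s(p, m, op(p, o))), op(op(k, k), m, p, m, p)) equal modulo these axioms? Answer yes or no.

Left:  s(op(op(k, o), m, r(m, p), m, m, p, t(p, k, p)), s(op(k, p, p, m), op(op(op(m, op(o, o)), p), op(m, p)), s(p, m, p)), op(k, p, k, m, p, m))
  Descend into:  op(op(k, o), m, r(m, p), m, m, p, t(p, k, p))
  Merge nested applications:  op(k, o, m, r(m, p), m, m, p, t(p, k, p))
  Unit:  drop o
  Order the arguments:  op(k, m, m, m, p, r(m, p), t(p, k, p))
  Put back:  s(op(k, m, m, m, p, r(m, p), t(p, k, p)), s(op(k, m, p, p), op(m, m, p, p), s(p, m, p)), op(k, k, m, m, p, p))
Right:  s(op(m, op(op(p, o), op(r(m, p), m)), t(p, k, p), m, k), s(op(p, k, m, p), op(op(m, op(o, p)), op(m, p)), s(p, m, op(p, o))), op(op(k, k), m, p, m, p))
  Descend into:  op(m, op(op(p, o), op(r(m, p), m)), t(p, k, p), m, k)
  Merge nested applications:  op(m, p, o, r(m, p), m, t(p, k, p), m, k)
  Unit:  drop o
  Order the arguments:  op(k, m, m, m, p, r(m, p), t(p, k, p))
  Reassemble:  s(op(k, m, m, m, p, r(m, p), t(p, k, p)), s(op(k, m, p, p), op(m, m, p, p), s(p, m, p)), op(k, k, m, m, p, p))

Answer: yes — both canonical forms are s(op(k, m, m, m, p, r(m, p), t(p, k, p)), s(op(k, m, p, p), op(m, m, p, p), s(p, m, p)), op(k, k, m, m, p, p))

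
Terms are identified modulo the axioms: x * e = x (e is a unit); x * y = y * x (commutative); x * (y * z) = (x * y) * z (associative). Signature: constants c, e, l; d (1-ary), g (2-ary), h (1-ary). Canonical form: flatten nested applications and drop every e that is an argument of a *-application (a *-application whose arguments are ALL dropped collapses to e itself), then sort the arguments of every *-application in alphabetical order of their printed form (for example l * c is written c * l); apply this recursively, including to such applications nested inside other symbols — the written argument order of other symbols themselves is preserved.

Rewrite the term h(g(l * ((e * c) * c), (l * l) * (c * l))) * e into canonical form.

Answer: h(g(c * c * l, c * l * l * l))

Derivation:
Inside:  h(g(l * ((e * c) * c), (l * l) * (c * l)))  →  h(g(c * c * l, c * l * l * l))
Unit:  drop e
Sort:  h(g(c * c * l, c * l * l * l))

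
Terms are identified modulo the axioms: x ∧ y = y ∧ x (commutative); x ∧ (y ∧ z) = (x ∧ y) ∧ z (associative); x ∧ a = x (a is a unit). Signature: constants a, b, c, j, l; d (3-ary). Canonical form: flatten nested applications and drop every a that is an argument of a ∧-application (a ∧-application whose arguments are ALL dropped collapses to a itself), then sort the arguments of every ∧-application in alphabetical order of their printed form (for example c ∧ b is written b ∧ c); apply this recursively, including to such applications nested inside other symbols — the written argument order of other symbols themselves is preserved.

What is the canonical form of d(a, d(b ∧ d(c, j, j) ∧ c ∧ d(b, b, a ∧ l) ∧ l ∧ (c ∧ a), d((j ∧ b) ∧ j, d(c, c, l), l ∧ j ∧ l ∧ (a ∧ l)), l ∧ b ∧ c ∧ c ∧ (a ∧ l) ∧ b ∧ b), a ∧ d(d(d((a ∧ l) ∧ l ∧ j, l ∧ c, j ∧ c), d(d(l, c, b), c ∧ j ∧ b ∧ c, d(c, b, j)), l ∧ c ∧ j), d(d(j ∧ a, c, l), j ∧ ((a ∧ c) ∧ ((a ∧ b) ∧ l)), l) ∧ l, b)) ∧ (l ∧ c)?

Answer: c ∧ d(a, d(b ∧ c ∧ c ∧ d(b, b, l) ∧ d(c, j, j) ∧ l, d(b ∧ j ∧ j, d(c, c, l), j ∧ l ∧ l ∧ l), b ∧ b ∧ b ∧ c ∧ c ∧ l ∧ l), d(d(d(j ∧ l ∧ l, c ∧ l, c ∧ j), d(d(l, c, b), b ∧ c ∧ c ∧ j, d(c, b, j)), c ∧ j ∧ l), d(d(j, c, l), b ∧ c ∧ j ∧ l, l) ∧ l, b)) ∧ l

Derivation:
Un-nest:  d(a, d(b ∧ d(c, j, j) ∧ c ∧ d(b, b, a ∧ l) ∧ l ∧ (c ∧ a), d((j ∧ b) ∧ j, d(c, c, l), l ∧ j ∧ l ∧ (a ∧ l)), l ∧ b ∧ c ∧ c ∧ (a ∧ l) ∧ b ∧ b), a ∧ d(d(d((a ∧ l) ∧ l ∧ j, l ∧ c, j ∧ c), d(d(l, c, b), c ∧ j ∧ b ∧ c, d(c, b, j)), l ∧ c ∧ j), d(d(j ∧ a, c, l), j ∧ ((a ∧ c) ∧ ((a ∧ b) ∧ l)), l) ∧ l, b)) ∧ l ∧ c
Inside:  d(a, d(b ∧ d(c, j, j) ∧ c ∧ d(b, b, a ∧ l) ∧ l ∧ (c ∧ a), d((j ∧ b) ∧ j, d(c, c, l), l ∧ j ∧ l ∧ (a ∧ l)), l ∧ b ∧ c ∧ c ∧ (a ∧ l) ∧ b ∧ b), a ∧ d(d(d((a ∧ l) ∧ l ∧ j, l ∧ c, j ∧ c), d(d(l, c, b), c ∧ j ∧ b ∧ c, d(c, b, j)), l ∧ c ∧ j), d(d(j ∧ a, c, l), j ∧ ((a ∧ c) ∧ ((a ∧ b) ∧ l)), l) ∧ l, b))  →  d(a, d(b ∧ c ∧ c ∧ d(b, b, l) ∧ d(c, j, j) ∧ l, d(b ∧ j ∧ j, d(c, c, l), j ∧ l ∧ l ∧ l), b ∧ b ∧ b ∧ c ∧ c ∧ l ∧ l), d(d(d(j ∧ l ∧ l, c ∧ l, c ∧ j), d(d(l, c, b), b ∧ c ∧ c ∧ j, d(c, b, j)), c ∧ j ∧ l), d(d(j, c, l), b ∧ c ∧ j ∧ l, l) ∧ l, b))
Sort arguments:  c ∧ d(a, d(b ∧ c ∧ c ∧ d(b, b, l) ∧ d(c, j, j) ∧ l, d(b ∧ j ∧ j, d(c, c, l), j ∧ l ∧ l ∧ l), b ∧ b ∧ b ∧ c ∧ c ∧ l ∧ l), d(d(d(j ∧ l ∧ l, c ∧ l, c ∧ j), d(d(l, c, b), b ∧ c ∧ c ∧ j, d(c, b, j)), c ∧ j ∧ l), d(d(j, c, l), b ∧ c ∧ j ∧ l, l) ∧ l, b)) ∧ l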